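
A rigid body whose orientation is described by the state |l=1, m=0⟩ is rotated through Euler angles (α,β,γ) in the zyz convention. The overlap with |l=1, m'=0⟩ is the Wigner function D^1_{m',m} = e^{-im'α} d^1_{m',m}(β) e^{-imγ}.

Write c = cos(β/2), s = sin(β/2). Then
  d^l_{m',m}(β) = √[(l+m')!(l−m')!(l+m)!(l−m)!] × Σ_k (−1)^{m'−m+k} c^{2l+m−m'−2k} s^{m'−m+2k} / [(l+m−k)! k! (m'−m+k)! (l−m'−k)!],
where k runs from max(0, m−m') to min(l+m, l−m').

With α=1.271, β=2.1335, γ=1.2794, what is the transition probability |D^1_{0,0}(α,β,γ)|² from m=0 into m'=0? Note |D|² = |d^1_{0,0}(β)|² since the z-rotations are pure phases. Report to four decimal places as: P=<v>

First d^1_{0,0}(β=2.1335), then the phase factors e^{-i(0)α} and e^{-i(0)γ}:
With c≡cos(β/2)=0.482973 and s≡sin(β/2)=0.875635, N=[1·1·1·1]^{1/2}=1.000000
k: max(0,(0)−(0))=0 … min(1+(0),1−(0))=1
  k=0: (−1)^0·1.0000/(1)·0.4830^2·0.8756^0 = +0.233263
  k=1: (−1)^1·1.0000/(1)·0.4830^0·0.8756^2 = -0.766737
d^1_{0,0}(2.1335) = +0.233263 -0.766737 = -0.533475
|D^1_{0,0}|² = |d^1_{0,0}(β)|² = (-0.533475)² = 0.284596 (the z-rotation phases have unit modulus)

P=0.2846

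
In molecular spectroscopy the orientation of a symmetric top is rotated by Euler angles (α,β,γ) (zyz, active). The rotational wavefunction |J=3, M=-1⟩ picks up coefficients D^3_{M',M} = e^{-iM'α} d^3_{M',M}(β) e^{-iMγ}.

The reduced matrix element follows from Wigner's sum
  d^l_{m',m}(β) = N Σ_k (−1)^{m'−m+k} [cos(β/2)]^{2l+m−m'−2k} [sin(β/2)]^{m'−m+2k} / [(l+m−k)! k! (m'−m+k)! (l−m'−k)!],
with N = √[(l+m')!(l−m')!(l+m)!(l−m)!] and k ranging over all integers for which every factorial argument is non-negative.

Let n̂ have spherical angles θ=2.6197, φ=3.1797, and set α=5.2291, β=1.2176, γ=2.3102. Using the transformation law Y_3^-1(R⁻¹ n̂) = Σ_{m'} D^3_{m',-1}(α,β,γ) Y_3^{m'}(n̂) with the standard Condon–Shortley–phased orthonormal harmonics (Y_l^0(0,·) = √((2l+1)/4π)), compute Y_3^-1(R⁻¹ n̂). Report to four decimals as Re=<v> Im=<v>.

Need the full column D^3_{m',-1} for m'=−3..3 at α=5.2291, β=1.2176, γ=2.3102.
cos(β/2)=0.820335, sin(β/2)=0.571883
d^3_{-3,-1}: single k=2 term ⇒ +0.573621;  D = +0.377694-0.431728i
d^3_{-2,-1}: k∈[1..2] ⇒ +0.671836 -0.653019 = +0.018817;  D = +0.018434+0.003776i
d^3_{-1,-1}: k∈[0..2] ⇒ +0.304752 -1.184867 +0.431881 = -0.448234;  D = -0.138735-0.426224i
d^3_{0,-1}: k∈[0..2] ⇒ -0.735960 +1.073021 -0.173828 = +0.163233;  D = -0.109994+0.120608i
d^3_{1,-1}: k∈[0..2] ⇒ +0.888651 -0.575841 +0.034982 = +0.347792;  D = -0.339203-0.076812i
d^3_{2,-1}: k∈[0..1] ⇒ -0.653019 +0.158682 = -0.494337;  D = +0.143259+0.473124i
d^3_{3,-1}: single k=0 term ⇒ +0.278778;  D = +0.192070-0.202055i
Y_3^{m'}(θ=2.6197,φ=3.1797) and Σ D·Y over m':
  (+0.3777-0.4317i)·(-0.0514+0.0059i)  (+0.0184+0.0038i)·(-0.2195+0.0168i)  (-0.1387-0.4262i)·(-0.4439+0.0169i)  (-0.1100+0.1206i)·(-0.2450+0.0000i)  (-0.3392-0.0768i)·(+0.4439+0.0169i)  (+0.1433+0.4731i)·(-0.2195-0.0168i)  (+0.1921-0.2021i)·(+0.0514+0.0059i)
Y_3^-1(R⁻¹ n̂) = -0.086954+0.025838i

Re=-0.0870 Im=0.0258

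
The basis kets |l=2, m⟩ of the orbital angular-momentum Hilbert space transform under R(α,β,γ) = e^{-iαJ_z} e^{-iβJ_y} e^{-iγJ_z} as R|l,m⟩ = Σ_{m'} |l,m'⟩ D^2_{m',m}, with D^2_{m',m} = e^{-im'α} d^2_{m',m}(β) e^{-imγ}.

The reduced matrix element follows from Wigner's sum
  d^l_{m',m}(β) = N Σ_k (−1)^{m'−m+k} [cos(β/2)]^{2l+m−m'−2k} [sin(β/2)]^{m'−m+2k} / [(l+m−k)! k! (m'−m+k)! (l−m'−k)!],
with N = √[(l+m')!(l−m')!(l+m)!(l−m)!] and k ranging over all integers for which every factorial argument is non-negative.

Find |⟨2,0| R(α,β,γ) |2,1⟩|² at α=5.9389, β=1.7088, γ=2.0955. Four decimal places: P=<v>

First d^2_{0,1}(β=1.7088), then the phase factors e^{-i(0)α} and e^{-i(1)γ}:
c=cos(1.7088/2)=0.656671, s=sin(1.7088/2)=0.754177; N=√[2·2·6·1]=4.898979
k: max(0,(1)−(0))=1 … min(2+(1),2−(0))=2
  k=1: (−1)^0·4.8990/(2)·0.6567^3·0.7542^1 = +0.523110
  k=2: (−1)^1·4.8990/(2)·0.6567^1·0.7542^3 = -0.689991
d^2_{0,1}(1.7088) = +0.523110 -0.689991 = -0.166881
|D^2_{0,1}|² = |d^2_{0,1}(β)|² = (-0.166881)² = 0.027849 (the z-rotation phases have unit modulus)

P=0.0278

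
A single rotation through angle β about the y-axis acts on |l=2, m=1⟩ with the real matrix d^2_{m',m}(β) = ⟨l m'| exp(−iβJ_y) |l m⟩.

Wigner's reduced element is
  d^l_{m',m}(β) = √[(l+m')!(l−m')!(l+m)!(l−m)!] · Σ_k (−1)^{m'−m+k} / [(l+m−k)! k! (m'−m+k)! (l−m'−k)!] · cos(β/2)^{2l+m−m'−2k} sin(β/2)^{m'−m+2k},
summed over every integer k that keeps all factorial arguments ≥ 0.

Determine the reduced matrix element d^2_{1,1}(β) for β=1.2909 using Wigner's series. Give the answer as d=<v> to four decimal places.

d=-0.2856

d^2_{1,1}(β=1.2909) via Wigner's sum:
With c≡cos(β/2)=0.798829 and s≡sin(β/2)=0.601558, N=[6·1·6·1]^{1/2}=6.000000
Admissible k: 0..1 (factorial args all ≥0)
  k=0: (−1)^0·6.0000/(6)·0.7988^4·0.6016^0 = +0.407207
  k=1: (−1)^1·6.0000/(2)·0.7988^2·0.6016^2 = -0.692762
d^2_{1,1}(1.2909) = +0.407207 -0.692762 = -0.285555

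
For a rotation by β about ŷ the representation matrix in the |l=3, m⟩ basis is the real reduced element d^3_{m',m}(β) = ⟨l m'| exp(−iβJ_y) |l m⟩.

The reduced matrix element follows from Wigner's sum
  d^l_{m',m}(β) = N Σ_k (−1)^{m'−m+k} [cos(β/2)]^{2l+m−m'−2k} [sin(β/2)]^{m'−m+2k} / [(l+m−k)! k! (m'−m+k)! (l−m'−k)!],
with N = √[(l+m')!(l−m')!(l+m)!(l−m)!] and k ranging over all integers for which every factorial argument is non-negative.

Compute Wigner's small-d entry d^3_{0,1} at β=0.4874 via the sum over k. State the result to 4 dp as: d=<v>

d=0.5888

d^3_{0,1}(β=0.4874) via Wigner's sum:
With c≡cos(β/2)=0.970452 and s≡sin(β/2)=0.241295, N=[6·6·24·2]^{1/2}=41.569219
k∈{1,2,3} keeps every argument non-negative
  k=1: (−1)^0·41.5692/(12)·0.9705^5·0.2413^1 = +0.719463
  k=2: (−1)^1·41.5692/(4)·0.9705^3·0.2413^3 = -0.133438
  k=3: (−1)^2·41.5692/(12)·0.9705^1·0.2413^5 = +0.002750
d^3_{0,1}(0.4874) = +0.719463 -0.133438 +0.002750 = +0.588776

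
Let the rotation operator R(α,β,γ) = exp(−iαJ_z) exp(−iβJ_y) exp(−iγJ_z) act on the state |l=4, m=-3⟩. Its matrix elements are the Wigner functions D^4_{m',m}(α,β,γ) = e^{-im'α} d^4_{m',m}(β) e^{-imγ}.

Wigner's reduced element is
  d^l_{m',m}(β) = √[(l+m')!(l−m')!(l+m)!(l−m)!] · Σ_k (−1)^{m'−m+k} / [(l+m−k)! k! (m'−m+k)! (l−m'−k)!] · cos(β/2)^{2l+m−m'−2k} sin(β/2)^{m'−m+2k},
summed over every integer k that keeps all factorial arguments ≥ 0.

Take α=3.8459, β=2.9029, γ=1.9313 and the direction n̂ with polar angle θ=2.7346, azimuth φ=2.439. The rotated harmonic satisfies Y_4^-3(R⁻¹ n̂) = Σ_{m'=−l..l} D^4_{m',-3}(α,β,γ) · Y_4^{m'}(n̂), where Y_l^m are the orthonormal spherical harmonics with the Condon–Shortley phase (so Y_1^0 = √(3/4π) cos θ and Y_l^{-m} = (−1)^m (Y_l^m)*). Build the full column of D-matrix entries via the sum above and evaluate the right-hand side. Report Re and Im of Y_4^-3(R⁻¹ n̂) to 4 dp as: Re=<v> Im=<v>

Re=-0.0840 Im=0.0040

Need the full column D^4_{m',-3} for m'=−4..4 at α=3.8459, β=2.9029, γ=1.9313.
cos(β/2)=0.119063, sin(β/2)=0.992887
d^4_{-4,-3}: single k=1 term ⇒ +0.000001;  D = -0.000001+0.000001i
d^4_{-3,-3}: k∈[0..1] ⇒ +0.000000 -0.000020 = -0.000020;  D = -0.000001+0.000020i
d^4_{-2,-3}: k∈[0..1] ⇒ -0.000001 +0.000263 = +0.000262;  D = +0.000159+0.000208i
d^4_{-1,-3}: k∈[0..1] ⇒ +0.000022 -0.002584 = -0.002561;  D = +0.002502+0.000547i
d^4_{0,-3}: k∈[0..1] ⇒ -0.000277 +0.019271 = +0.018993;  D = +0.016765-0.008927i
d^4_{1,-3}: k∈[0..1] ⇒ +0.002584 -0.107801 = -0.105218;  D = +0.038754-0.097821i
d^4_{2,-3}: k∈[0..1] ⇒ -0.018282 +0.423779 = +0.405497;  D = -0.130287-0.383997i
d^4_{3,-3}: k∈[0..1] ⇒ +0.095072 -0.944490 = -0.849419;  D = -0.728822-0.436269i
d^4_{4,-3}: single k=0 term ⇒ -0.320347;  D = +0.316000-0.052593i
Y_4^{m'}(θ=2.7346,φ=2.439) and Σ D·Y over m':
  (-0.0000+0.0000i)·(-0.0103+0.0035i)  (-0.0000+0.0000i)·(-0.0365+0.0613i)  (+0.0002+0.0002i)·(+0.0424+0.2535i)  (+0.0025+0.0005i)·(+0.3810+0.3226i)  (+0.0168-0.0089i)·(+0.2741+0.0000i)  (+0.0388-0.0978i)·(-0.3810+0.3226i)  (-0.1303-0.3840i)·(+0.0424-0.2535i)  (-0.7288-0.4363i)·(+0.0365+0.0613i)  (+0.3160-0.0526i)·(-0.0103-0.0035i)
Y_4^-3(R⁻¹ n̂) = -0.084031+0.004012i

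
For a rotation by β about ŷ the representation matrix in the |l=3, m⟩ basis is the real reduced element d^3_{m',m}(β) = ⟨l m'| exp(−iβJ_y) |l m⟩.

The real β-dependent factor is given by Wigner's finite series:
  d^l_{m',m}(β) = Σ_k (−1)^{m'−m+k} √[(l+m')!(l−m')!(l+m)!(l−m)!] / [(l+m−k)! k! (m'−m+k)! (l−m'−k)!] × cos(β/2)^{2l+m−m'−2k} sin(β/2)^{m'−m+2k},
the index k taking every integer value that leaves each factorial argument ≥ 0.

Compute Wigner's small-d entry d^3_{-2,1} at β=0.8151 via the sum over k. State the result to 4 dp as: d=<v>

d=0.2764

d^3_{-2,1}(β=0.8151) via Wigner's sum:
With c≡cos(β/2)=0.918095 and s≡sin(β/2)=0.396361, N=[1·120·24·2]^{1/2}=75.894664
k∈{3,4} keeps every argument non-negative
  k=3: (−1)^0·75.8947/(12)·0.9181^3·0.3964^3 = +0.304765
  k=4: (−1)^1·75.8947/(24)·0.9181^1·0.3964^5 = -0.028402
d^3_{-2,1}(0.8151) = +0.304765 -0.028402 = +0.276364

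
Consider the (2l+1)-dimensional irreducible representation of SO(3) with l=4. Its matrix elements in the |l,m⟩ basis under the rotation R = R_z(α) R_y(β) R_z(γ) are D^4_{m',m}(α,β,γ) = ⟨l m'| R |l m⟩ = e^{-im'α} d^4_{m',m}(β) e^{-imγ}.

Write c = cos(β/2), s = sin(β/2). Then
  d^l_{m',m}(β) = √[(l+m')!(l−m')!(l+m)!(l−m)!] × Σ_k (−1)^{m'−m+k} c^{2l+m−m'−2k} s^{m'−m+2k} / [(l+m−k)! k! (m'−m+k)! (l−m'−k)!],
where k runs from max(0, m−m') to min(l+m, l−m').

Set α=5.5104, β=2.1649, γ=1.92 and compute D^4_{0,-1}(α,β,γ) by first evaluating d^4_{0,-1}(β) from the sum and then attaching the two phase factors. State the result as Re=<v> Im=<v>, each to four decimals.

Re=0.0716 Im=-0.1965

Split into d^4_{0,-1}(β=2.1649) × two z-phases.
c=cos(2.1649/2)=0.469166, s=sin(2.1649/2)=0.883110; N=√[24·24·6·120]=643.987578
The bounds max(0,m−m')=0 and min(l+m,l−m')=3 give 4 terms
  k=0: (−1)^1·643.9876/(144)·0.4692^7·0.8831^1 = -0.019761
  k=1: (−1)^2·643.9876/(24)·0.4692^5·0.8831^3 = +0.420092
  k=2: (−1)^3·643.9876/(24)·0.4692^3·0.8831^5 = -1.488401
  k=3: (−1)^4·643.9876/(144)·0.4692^1·0.8831^7 = +0.878911
d^4_{0,-1}(2.1649) = -0.019761 +0.420092 -1.488401 +0.878911 = -0.209160
D = (+1.000000+0.000000i)·(-0.209160)·(-0.342150+0.939645i) = +0.071564-0.196536i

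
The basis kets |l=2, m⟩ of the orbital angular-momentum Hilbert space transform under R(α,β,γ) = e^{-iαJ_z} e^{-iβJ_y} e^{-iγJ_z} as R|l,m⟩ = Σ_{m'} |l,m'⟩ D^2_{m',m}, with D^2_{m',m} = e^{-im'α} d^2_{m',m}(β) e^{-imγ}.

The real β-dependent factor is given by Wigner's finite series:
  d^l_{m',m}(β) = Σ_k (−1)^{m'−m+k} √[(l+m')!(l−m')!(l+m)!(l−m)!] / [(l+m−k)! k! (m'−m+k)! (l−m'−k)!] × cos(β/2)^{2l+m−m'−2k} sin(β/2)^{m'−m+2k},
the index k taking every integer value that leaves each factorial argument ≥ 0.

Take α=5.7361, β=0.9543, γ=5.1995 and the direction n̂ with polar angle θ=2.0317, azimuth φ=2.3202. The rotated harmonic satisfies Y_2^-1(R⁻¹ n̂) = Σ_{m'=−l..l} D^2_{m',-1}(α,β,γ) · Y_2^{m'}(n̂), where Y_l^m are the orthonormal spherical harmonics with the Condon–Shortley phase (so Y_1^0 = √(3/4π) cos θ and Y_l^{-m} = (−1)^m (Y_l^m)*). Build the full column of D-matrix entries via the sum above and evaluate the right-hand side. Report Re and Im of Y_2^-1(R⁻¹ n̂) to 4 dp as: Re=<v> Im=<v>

Re=0.2062 Im=-0.0047

Need the full column D^2_{m',-1} for m'=−2..2 at α=5.7361, β=0.9543, γ=5.1995.
cos(β/2)=0.888307, sin(β/2)=0.459249
d^2_{-2,-1}: single k=1 term ⇒ +0.643826;  D = -0.367274-0.528793i
d^2_{-1,-1}: k∈[0..1] ⇒ +0.622663 -0.499281 = +0.123382;  D = -0.007395-0.123160i
d^2_{0,-1}: k∈[0..1] ⇒ -0.788522 +0.210758 = -0.577764;  D = -0.270437+0.510564i
d^2_{1,-1}: k∈[0..1] ⇒ +0.499281 -0.044483 = +0.454798;  D = +0.390877-0.232500i
d^2_{2,-1}: single k=0 term ⇒ -0.172083;  D = -0.172074-0.001804i
Y_2^{m'}(θ=2.0317,φ=2.3202) and Σ D·Y over m':
  (-0.3673-0.5288i)·(-0.0223+0.3091i)  (-0.0074-0.1232i)·(+0.2096+0.2253i)  (-0.2704+0.5106i)·(-0.1282+0.0000i)  (+0.3909-0.2325i)·(-0.2096+0.2253i)  (-0.1721-0.0018i)·(-0.0223-0.3091i)
Y_2^-1(R⁻¹ n̂) = +0.206209-0.004654i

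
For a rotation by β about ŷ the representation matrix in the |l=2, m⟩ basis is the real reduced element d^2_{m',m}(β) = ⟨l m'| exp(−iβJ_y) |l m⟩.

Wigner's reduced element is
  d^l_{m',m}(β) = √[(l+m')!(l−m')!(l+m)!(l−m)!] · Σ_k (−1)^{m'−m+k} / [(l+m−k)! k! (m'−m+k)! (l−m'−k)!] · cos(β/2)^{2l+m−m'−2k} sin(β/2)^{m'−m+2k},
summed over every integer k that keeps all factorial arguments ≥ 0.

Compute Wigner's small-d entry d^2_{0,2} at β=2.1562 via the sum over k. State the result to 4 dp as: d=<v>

d=0.4254

d^2_{0,2}(β=2.1562) via Wigner's sum:
Half-angle: c=0.473003, s=0.881061. N=√(2·2·24·1)=9.797959
k∈{2} keeps every argument non-negative
  k=2: (−1)^0·9.7980/(4)·0.4730^2·0.8811^2 = +0.425418
d^2_{0,2}(2.1562) = +0.425418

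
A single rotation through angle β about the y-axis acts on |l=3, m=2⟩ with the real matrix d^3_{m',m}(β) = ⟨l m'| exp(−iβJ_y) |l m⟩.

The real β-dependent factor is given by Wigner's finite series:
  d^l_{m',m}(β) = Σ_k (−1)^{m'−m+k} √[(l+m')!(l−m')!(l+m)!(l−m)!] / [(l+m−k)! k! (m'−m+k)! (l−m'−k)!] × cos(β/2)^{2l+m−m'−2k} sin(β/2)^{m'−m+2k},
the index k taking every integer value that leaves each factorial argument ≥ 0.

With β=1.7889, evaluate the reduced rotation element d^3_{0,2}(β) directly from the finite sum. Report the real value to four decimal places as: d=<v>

d^3_{0,2}(β=1.7889) via Wigner's sum:
Half-angle: c=0.625948, s=0.779865. N=√(6·6·120·1)=65.726707
The bounds max(0,m−m')=2 and min(l+m,l−m')=3 give 2 terms
  k=2: (−1)^0·65.7267/(12)·0.6259^4·0.7799^2 = +0.511390
  k=3: (−1)^1·65.7267/(12)·0.6259^2·0.7799^4 = -0.793806
d^3_{0,2}(1.7889) = +0.511390 -0.793806 = -0.282416

d=-0.2824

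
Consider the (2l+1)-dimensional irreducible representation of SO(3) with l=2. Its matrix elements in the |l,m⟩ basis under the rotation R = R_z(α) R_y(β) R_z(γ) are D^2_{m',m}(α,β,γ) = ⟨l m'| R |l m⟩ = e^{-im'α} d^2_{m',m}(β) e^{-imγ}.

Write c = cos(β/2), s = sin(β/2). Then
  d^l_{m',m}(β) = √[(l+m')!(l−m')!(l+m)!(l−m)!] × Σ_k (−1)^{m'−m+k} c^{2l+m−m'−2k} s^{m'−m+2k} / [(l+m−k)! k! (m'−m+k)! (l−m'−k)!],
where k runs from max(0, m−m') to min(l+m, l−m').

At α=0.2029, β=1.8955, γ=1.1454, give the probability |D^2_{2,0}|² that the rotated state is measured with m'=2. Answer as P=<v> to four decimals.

P=0.3026

D^2_{2,0}(0.2029,1.8955,1.1454) = e^{-i·2·0.2029}·d^2_{2,0}(1.8955)·e^{-i·0·1.1454}. Compute d first:
c=cos(1.8955/2)=0.583512, s=sin(1.8955/2)=0.812105; N=√[24·1·2·2]=9.797959
The bounds max(0,m−m')=0 and min(l+m,l−m')=0 give 1 term
  k=0: (−1)^2·9.7980/(4)·0.5835^2·0.8121^2 = +0.550046
d^2_{2,0}(1.8955) = +0.550046
|D^2_{2,0}|² = |d^2_{2,0}(β)|² = (+0.550046)² = 0.302550 (the z-rotation phases have unit modulus)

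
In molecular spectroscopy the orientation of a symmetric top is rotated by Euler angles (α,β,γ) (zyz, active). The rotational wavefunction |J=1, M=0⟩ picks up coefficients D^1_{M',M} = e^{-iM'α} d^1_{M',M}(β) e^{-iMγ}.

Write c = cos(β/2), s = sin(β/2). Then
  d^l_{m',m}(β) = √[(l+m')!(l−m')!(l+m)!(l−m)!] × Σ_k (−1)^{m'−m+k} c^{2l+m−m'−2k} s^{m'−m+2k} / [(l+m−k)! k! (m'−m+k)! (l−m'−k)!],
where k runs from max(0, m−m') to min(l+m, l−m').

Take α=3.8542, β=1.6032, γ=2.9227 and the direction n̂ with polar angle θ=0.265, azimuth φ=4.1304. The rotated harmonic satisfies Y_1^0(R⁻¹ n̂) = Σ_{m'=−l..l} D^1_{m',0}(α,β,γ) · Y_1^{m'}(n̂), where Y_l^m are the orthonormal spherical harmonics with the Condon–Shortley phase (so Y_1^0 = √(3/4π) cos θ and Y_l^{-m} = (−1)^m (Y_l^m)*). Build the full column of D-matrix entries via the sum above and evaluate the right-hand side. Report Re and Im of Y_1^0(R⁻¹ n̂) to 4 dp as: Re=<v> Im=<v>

Re=0.1078 Im=0.0000

Need the full column D^1_{m',0} for m'=−1..1 at α=3.8542, β=1.6032, γ=2.9227.
cos(β/2)=0.695558, sin(β/2)=0.718470
d^1_{-1,0}: single k=1 term ⇒ +0.706736;  D = -0.534758-0.462070i
d^1_{0,0}: k∈[0..1] ⇒ +0.483801 -0.516199 = -0.032398;  D = -0.032398+0.000000i
d^1_{1,0}: single k=0 term ⇒ -0.706736;  D = +0.534758-0.462070i
Y_1^{m'}(θ=0.265,φ=4.1304) and Σ D·Y over m':
  (-0.5348-0.4621i)·(-0.0497+0.0756i)  (-0.0324+0.0000i)·(+0.4715+0.0000i)  (+0.5348-0.4621i)·(+0.0497+0.0756i)
Y_1^0(R⁻¹ n̂) = +0.107778+0.000000i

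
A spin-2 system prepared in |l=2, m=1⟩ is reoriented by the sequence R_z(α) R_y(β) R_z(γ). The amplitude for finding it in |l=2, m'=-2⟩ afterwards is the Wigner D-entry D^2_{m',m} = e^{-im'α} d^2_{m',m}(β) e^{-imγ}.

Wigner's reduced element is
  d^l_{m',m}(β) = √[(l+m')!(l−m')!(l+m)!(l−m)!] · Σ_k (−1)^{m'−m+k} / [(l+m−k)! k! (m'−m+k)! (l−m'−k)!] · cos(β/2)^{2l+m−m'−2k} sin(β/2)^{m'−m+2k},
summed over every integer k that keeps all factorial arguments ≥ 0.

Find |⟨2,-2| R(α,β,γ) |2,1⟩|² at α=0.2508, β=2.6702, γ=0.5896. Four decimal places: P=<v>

P=0.1844

Split into d^2_{-2,1}(β=2.6702) × two z-phases.
Half-angle: c=0.233520, s=0.972352. N=√(1·24·6·1)=12.000000
Admissible k: 3..3 (factorial args all ≥0)
  k=3: (−1)^0·12.0000/(6)·0.2335^1·0.9724^3 = +0.429363
d^2_{-2,1}(2.6702) = +0.429363
|D^2_{-2,1}|² = |d^2_{-2,1}(β)|² = (+0.429363)² = 0.184353 (the z-rotation phases have unit modulus)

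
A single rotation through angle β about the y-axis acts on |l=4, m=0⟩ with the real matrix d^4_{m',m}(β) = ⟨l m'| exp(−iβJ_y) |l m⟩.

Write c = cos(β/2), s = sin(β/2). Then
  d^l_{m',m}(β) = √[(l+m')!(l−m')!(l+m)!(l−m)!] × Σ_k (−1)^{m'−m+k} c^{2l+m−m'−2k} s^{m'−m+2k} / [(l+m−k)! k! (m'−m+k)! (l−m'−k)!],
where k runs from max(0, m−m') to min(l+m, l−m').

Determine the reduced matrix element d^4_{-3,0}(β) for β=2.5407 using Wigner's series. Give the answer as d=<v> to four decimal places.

d=-0.2205

d^4_{-3,0}(β=2.5407) via Wigner's sum:
Half-angle: c=0.295947, s=0.955204. N=√(1·5040·24·24)=1703.830978
k: max(0,(0)−(-3))=3 … min(4+(0),4−(-3))=4
  k=3: (−1)^0·1703.8310/(144)·0.2959^5·0.9552^3 = +0.023411
  k=4: (−1)^1·1703.8310/(144)·0.2959^3·0.9552^5 = -0.243885
d^4_{-3,0}(2.5407) = +0.023411 -0.243885 = -0.220474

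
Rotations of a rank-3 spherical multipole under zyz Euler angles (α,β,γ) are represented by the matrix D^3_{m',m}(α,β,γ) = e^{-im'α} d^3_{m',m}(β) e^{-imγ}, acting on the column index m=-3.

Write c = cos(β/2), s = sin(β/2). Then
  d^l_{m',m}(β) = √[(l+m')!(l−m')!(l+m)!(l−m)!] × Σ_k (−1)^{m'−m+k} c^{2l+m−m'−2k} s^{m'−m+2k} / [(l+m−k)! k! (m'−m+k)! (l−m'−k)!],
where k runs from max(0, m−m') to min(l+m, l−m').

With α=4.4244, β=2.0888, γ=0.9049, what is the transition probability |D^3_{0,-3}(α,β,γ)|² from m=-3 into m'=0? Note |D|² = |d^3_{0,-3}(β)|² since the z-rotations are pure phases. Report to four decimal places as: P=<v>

D^3_{0,-3}(4.4244,2.0888,0.9049) = e^{-i·0·4.4244}·d^3_{0,-3}(2.0888)·e^{-i·-3·0.9049}. Compute d first:
Half-angle: c=0.502421, s=0.864623. N=√(6·6·1·720)=160.996894
The bounds max(0,m−m')=0 and min(l+m,l−m')=0 give 1 term
  k=0: (−1)^3·160.9969/(36)·0.5024^3·0.8646^3 = -0.366605
d^3_{0,-3}(2.0888) = -0.366605
|D^3_{0,-3}|² = |d^3_{0,-3}(β)|² = (-0.366605)² = 0.134399 (the z-rotation phases have unit modulus)

P=0.1344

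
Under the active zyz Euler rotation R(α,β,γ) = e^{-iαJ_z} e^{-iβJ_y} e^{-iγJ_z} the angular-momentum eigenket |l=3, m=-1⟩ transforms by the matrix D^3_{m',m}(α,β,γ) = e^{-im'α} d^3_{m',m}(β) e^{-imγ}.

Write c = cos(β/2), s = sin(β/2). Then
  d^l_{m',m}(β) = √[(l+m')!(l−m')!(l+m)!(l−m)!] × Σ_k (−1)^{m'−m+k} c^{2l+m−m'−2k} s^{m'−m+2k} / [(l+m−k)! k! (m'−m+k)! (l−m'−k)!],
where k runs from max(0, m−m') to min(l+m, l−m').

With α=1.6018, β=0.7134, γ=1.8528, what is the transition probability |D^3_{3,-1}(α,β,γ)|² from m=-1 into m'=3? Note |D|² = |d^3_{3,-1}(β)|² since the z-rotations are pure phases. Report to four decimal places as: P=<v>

P=0.0026

D^3_{3,-1}(1.6018,0.7134,1.8528) = e^{-i·3·1.6018}·d^3_{3,-1}(0.7134)·e^{-i·-1·1.8528}. Compute d first:
Half-angle: c=0.937054, s=0.349184. N=√(720·1·2·24)=185.903201
k: max(0,(-1)−(3))=0 … min(3+(-1),3−(3))=0
  k=0: (−1)^4·185.9032/(48)·0.9371^2·0.3492^4 = +0.050558
d^3_{3,-1}(0.7134) = +0.050558
|D^3_{3,-1}|² = |d^3_{3,-1}(β)|² = (+0.050558)² = 0.002556 (the z-rotation phases have unit modulus)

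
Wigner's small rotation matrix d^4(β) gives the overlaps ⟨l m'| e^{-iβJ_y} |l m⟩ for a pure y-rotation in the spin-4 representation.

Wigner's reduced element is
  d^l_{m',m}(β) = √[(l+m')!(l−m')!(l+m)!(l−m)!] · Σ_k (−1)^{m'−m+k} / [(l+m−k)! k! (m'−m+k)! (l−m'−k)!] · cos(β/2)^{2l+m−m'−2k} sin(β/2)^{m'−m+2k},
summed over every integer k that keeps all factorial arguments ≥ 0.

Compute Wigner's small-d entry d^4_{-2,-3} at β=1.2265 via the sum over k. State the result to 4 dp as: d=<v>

d=0.2559

d^4_{-2,-3}(β=1.2265) via Wigner's sum:
Half-angle: c=0.817782, s=0.575528. N=√(2·720·1·5040)=2693.993318
k∈{0,1} keeps every argument non-negative
  k=0: (−1)^1·2693.9933/(720)·0.8178^7·0.5755^1 = -0.526736
  k=1: (−1)^2·2693.9933/(240)·0.8178^5·0.5755^3 = +0.782659
d^4_{-2,-3}(1.2265) = -0.526736 +0.782659 = +0.255923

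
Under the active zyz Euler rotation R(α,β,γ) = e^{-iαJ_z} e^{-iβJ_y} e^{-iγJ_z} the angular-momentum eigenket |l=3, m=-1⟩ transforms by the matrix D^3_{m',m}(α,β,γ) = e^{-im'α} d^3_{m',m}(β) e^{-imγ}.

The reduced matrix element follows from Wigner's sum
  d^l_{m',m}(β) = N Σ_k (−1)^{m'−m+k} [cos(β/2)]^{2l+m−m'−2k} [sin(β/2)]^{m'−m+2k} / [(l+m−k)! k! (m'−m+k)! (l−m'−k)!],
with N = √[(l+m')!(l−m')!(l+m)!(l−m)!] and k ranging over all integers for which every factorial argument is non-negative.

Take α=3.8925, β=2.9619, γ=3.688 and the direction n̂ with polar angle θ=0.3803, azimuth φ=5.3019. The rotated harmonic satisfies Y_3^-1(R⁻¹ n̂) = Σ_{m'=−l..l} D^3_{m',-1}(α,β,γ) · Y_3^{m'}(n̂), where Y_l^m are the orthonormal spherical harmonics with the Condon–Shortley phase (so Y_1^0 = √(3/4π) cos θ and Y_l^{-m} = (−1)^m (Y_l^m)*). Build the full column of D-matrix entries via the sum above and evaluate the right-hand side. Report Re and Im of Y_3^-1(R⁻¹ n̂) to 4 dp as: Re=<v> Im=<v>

Need the full column D^3_{m',-1} for m'=−3..3 at α=3.8925, β=2.9619, γ=3.688.
cos(β/2)=0.089725, sin(β/2)=0.995967
d^3_{-3,-1}: single k=2 term ⇒ +0.000249;  D = -0.000235+0.000084i
d^3_{-2,-1}: k∈[1..2] ⇒ +0.000018 -0.004513 = -0.004495;  D = -0.002066+0.003993i
d^3_{-1,-1}: k∈[0..2] ⇒ +0.000001 -0.000514 +0.047529 = +0.047016;  D = +0.012698+0.045268i
d^3_{0,-1}: k∈[0..2] ⇒ -0.000020 +0.007416 -0.304600 = -0.297204;  D = +0.253930+0.154433i
d^3_{1,-1}: k∈[0..2] ⇒ +0.000386 -0.063372 +0.976042 = +0.913055;  D = +0.894030-0.185421i
d^3_{2,-1}: k∈[0..1] ⇒ -0.004513 +0.278061 = +0.273547;  D = -0.157912+0.223365i
d^3_{3,-1}: single k=0 term ⇒ +0.030680;  D = -0.004145-0.030399i
Y_3^{m'}(θ=0.3803,φ=5.3019) and Σ D·Y over m':
  (-0.0002+0.0001i)·(-0.0209+0.0042i)  (-0.0021+0.0040i)·(-0.0499+0.1209i)  (+0.0127+0.0453i)·(+0.2208+0.3302i)  (+0.2539+0.1544i)·(+0.4543+0.0000i)  (+0.8940-0.1854i)·(-0.2208+0.3302i)  (-0.1579+0.2234i)·(-0.0499-0.1209i)  (-0.0041-0.0304i)·(+0.0209+0.0042i)
Y_3^-1(R⁻¹ n̂) = +0.001553+0.427298i

Re=0.0016 Im=0.4273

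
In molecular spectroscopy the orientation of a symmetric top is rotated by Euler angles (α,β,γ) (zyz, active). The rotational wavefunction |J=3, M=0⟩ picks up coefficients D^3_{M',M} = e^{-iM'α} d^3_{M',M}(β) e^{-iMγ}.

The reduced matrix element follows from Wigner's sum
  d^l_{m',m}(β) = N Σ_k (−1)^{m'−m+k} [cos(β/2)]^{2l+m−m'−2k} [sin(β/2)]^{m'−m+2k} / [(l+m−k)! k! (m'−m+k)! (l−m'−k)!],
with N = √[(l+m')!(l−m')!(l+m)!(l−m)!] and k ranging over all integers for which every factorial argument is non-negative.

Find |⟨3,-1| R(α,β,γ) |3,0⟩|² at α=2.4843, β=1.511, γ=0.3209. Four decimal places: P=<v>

First d^3_{-1,0}(β=1.511), then the phase factors e^{-i(-1)α} and e^{-i(0)γ}:
c=cos(1.511/2)=0.727929, s=sin(1.511/2)=0.685653; N=√[2·24·6·6]=41.569219
k: max(0,(0)−(-1))=1 … min(3+(0),3−(-1))=3
  k=1: (−1)^0·41.5692/(12)·0.7279^5·0.6857^1 = +0.485444
  k=2: (−1)^1·41.5692/(4)·0.7279^3·0.6857^3 = -1.292085
  k=3: (−1)^2·41.5692/(12)·0.7279^1·0.6857^5 = +0.382121
d^3_{-1,0}(1.511) = +0.485444 -1.292085 +0.382121 = -0.424520
|D^3_{-1,0}|² = |d^3_{-1,0}(β)|² = (-0.424520)² = 0.180218 (the z-rotation phases have unit modulus)

P=0.1802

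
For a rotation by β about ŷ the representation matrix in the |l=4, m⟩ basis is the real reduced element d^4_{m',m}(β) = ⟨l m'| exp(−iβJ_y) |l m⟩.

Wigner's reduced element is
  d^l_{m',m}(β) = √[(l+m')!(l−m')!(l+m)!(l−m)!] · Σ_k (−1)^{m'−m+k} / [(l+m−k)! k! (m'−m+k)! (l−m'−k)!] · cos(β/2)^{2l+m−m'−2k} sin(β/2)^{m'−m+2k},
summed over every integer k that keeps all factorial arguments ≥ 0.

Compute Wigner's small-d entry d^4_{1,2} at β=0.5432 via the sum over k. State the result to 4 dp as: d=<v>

d^4_{1,2}(β=0.5432) via Wigner's sum:
c=cos(0.5432/2)=0.963343, s=sin(0.5432/2)=0.268273; N=√[120·6·720·2]=1018.233765
k∈{1,2,3} keeps every argument non-negative
  k=1: (−1)^0·1018.2338/(240)·0.9633^7·0.2683^1 = +0.876354
  k=2: (−1)^1·1018.2338/(48)·0.9633^5·0.2683^3 = -0.339815
  k=3: (−1)^2·1018.2338/(72)·0.9633^3·0.2683^5 = +0.017569
d^4_{1,2}(0.5432) = +0.876354 -0.339815 +0.017569 = +0.554108

d=0.5541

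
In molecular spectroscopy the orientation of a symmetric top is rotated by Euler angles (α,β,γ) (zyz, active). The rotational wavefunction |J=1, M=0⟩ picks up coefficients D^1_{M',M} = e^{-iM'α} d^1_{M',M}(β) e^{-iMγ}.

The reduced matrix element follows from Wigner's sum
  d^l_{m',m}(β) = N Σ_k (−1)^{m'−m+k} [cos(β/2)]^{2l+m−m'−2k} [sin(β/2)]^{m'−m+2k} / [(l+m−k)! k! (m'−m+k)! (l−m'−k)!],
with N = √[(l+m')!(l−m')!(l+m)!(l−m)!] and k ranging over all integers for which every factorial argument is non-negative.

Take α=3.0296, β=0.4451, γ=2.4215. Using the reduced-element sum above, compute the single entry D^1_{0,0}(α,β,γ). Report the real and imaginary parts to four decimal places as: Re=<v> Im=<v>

First d^1_{0,0}(β=0.4451), then the phase factors e^{-i(0)α} and e^{-i(0)γ}:
Half-angle: c=0.975338, s=0.220717. N=√(1·1·1·1)=1.000000
k: max(0,(0)−(0))=0 … min(1+(0),1−(0))=1
  k=0: (−1)^0·1.0000/(1)·0.9753^2·0.2207^0 = +0.951284
  k=1: (−1)^1·1.0000/(1)·0.9753^0·0.2207^2 = -0.048716
d^1_{0,0}(0.4451) = +0.951284 -0.048716 = +0.902568
Phases: e^{-i·(0)·3.0296}=+1.000000+0.000000i, e^{-i·(0)·2.4215}=+1.000000+0.000000i ⇒ D=+0.902568+0.000000i

Re=0.9026 Im=0.0000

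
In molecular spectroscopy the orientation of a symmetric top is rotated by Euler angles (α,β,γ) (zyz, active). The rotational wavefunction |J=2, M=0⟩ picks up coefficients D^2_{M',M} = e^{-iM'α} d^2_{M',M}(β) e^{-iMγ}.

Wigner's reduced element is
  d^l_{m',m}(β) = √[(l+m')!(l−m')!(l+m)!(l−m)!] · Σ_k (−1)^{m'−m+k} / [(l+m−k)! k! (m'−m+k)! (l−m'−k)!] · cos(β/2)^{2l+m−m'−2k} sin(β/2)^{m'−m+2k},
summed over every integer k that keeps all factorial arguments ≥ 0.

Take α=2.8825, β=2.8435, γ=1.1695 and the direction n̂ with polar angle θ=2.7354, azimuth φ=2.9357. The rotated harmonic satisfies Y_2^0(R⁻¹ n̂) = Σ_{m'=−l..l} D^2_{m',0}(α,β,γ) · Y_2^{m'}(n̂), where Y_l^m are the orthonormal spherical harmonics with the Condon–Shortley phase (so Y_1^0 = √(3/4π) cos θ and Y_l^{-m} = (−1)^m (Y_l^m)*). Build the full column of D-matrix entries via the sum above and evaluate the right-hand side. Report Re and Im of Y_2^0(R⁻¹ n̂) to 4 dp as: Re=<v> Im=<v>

Need the full column D^2_{m',0} for m'=−2..2 at α=2.8825, β=2.8435, γ=1.1695.
cos(β/2)=0.148495, sin(β/2)=0.988913
d^2_{-2,0}: single k=2 term ⇒ +0.052822;  D = +0.045888-0.026163i
d^2_{-1,0}: k∈[1..2] ⇒ +0.007932 -0.351773 = -0.343841;  D = +0.332365-0.088093i
d^2_{0,0}: k∈[0..2] ⇒ +0.000486 -0.086258 +0.956385 = +0.870613;  D = +0.870613+0.000000i
d^2_{1,0}: k∈[0..1] ⇒ -0.007932 +0.351773 = +0.343841;  D = -0.332365-0.088093i
d^2_{2,0}: single k=0 term ⇒ +0.052822;  D = +0.045888+0.026163i
Y_2^{m'}(θ=2.7354,φ=2.9357) and Σ D·Y over m':
  (+0.0459-0.0262i)·(+0.0553+0.0241i)  (+0.3324-0.0881i)·(+0.2745+0.0573i)  (+0.8706+0.0000i)·(+0.4831+0.0000i)  (-0.3324-0.0881i)·(-0.2745+0.0573i)  (+0.0459+0.0262i)·(+0.0553-0.0241i)
Y_2^0(R⁻¹ n̂) = +0.619461+0.000000i

Re=0.6195 Im=0.0000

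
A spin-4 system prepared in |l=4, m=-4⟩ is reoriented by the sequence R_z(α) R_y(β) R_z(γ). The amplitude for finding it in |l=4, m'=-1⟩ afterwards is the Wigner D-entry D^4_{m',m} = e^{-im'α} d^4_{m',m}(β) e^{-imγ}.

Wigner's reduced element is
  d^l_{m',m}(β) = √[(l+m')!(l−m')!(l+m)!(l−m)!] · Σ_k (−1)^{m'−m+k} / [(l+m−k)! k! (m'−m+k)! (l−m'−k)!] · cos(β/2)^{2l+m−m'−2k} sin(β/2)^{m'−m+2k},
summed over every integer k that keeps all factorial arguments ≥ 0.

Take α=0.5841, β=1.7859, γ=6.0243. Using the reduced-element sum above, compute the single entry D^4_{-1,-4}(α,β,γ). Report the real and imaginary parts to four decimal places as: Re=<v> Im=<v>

Re=-0.3087 Im=0.1496

First d^4_{-1,-4}(β=1.7859), then the phase factors e^{-i(-1)α} and e^{-i(-4)γ}:
With c≡cos(β/2)=0.627117 and s≡sin(β/2)=0.778925, N=[6·120·1·40320]^{1/2}=5387.986637
k: max(0,(-4)−(-1))=0 … min(4+(-4),4−(-1))=0
  k=0: (−1)^3·5387.9866/(720)·0.6271^5·0.7789^3 = -0.343023
d^4_{-1,-4}(1.7859) = -0.343023
D = (+0.834209+0.551449i)·(-0.343023)·(+0.510060-0.860139i) = -0.308659+0.149648i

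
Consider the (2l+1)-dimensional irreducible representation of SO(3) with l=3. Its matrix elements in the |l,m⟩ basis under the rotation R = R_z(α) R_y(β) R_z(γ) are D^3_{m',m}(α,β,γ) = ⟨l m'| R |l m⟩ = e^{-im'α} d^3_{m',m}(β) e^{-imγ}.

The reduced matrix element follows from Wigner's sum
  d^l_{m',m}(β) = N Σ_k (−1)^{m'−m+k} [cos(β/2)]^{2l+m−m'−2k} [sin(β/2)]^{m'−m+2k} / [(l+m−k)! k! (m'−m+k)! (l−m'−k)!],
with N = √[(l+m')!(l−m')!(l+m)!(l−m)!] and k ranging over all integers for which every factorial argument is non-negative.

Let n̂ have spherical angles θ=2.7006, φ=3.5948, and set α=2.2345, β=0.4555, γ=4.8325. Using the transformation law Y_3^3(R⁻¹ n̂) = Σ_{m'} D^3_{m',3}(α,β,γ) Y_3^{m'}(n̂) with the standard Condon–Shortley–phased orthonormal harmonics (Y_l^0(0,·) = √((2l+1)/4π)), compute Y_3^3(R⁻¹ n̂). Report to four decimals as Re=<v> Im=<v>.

Need the full column D^3_{m',3} for m'=−3..3 at α=2.2345, β=0.4555, γ=4.8325.
cos(β/2)=0.974177, sin(β/2)=0.225786
d^3_{-3,3}: single k=6 term ⇒ +0.000132;  D = +0.000008-0.000132i
d^3_{-2,3}: single k=5 term ⇒ +0.001400;  D = -0.001153+0.000795i
d^3_{-1,3}: single k=4 term ⇒ +0.009552;  D = +0.009116+0.002854i
d^3_{0,3}: single k=3 term ⇒ +0.047591;  D = -0.016780-0.044534i
d^3_{1,3}: single k=2 term ⇒ +0.177825;  D = -0.092455+0.151900i
d^3_{2,3}: single k=1 term ⇒ +0.485246;  D = +0.481932-0.056617i
d^3_{3,3}: single k=0 term ⇒ +0.854726;  D = -0.601505-0.607247i
Y_3^{m'}(θ=2.7006,φ=3.5948) and Σ D·Y over m':
  (+0.0000-0.0001i)·(-0.0068+0.0317i)  (-0.0012+0.0008i)·(-0.1038+0.1326i)  (+0.0091+0.0029i)·(-0.3831+0.1866i)  (-0.0168-0.0445i)·(-0.3675+0.0000i)  (-0.0925+0.1519i)·(+0.3831+0.1866i)  (+0.4819-0.0566i)·(-0.1038-0.1326i)  (-0.6015-0.6072i)·(+0.0068+0.0317i)
Y_3^3(R⁻¹ n̂) = -0.103966-0.023538i

Re=-0.1040 Im=-0.0235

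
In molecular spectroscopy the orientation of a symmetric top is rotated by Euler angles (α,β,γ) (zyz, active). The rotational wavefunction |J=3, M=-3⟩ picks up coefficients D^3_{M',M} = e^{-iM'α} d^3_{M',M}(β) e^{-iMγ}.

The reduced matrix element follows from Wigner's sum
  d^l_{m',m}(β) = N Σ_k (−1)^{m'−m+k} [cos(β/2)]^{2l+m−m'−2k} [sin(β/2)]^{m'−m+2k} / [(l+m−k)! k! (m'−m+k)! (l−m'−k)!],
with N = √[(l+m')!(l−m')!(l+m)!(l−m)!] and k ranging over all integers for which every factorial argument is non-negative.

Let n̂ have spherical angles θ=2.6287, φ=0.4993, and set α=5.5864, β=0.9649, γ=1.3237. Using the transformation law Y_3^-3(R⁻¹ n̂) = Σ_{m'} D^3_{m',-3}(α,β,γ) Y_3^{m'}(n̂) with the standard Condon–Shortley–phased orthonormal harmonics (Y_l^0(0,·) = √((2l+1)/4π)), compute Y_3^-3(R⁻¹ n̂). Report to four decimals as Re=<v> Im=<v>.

Need the full column D^3_{m',-3} for m'=−3..3 at α=5.5864, β=0.9649, γ=1.3237.
cos(β/2)=0.885861, sin(β/2)=0.463951
d^3_{-3,-3}: single k=0 term ⇒ +0.483274;  D = -0.147403+0.460246i
d^3_{-2,-3}: single k=0 term ⇒ -0.619977;  D = +0.523936-0.331455i
d^3_{-1,-3}: single k=0 term ⇒ +0.513395;  D = -0.508880-0.067939i
d^3_{0,-3}: single k=0 term ⇒ -0.310476;  D = +0.209645+0.229007i
d^3_{1,-3}: single k=0 term ⇒ +0.140820;  D = -0.006265-0.140681i
d^3_{2,-3}: single k=0 term ⇒ -0.046645;  D = -0.028313+0.037069i
d^3_{3,-3}: single k=0 term ⇒ +0.009973;  D = +0.009729-0.002193i
Y_3^{m'}(θ=2.6287,φ=0.4993) and Σ D·Y over m':
  (-0.1474+0.4602i)·(+0.0036-0.0492i)  (+0.5239-0.3315i)·(-0.1161+0.1803i)  (-0.5089-0.0679i)·(+0.3893-0.2123i)  (+0.2096+0.2290i)·(-0.2588+0.0000i)  (-0.0063-0.1407i)·(-0.3893-0.2123i)  (-0.0283+0.0371i)·(-0.1161-0.1803i)  (+0.0097-0.0022i)·(-0.0036-0.0492i)
Y_3^-3(R⁻¹ n̂) = -0.263373+0.220568i

Re=-0.2634 Im=0.2206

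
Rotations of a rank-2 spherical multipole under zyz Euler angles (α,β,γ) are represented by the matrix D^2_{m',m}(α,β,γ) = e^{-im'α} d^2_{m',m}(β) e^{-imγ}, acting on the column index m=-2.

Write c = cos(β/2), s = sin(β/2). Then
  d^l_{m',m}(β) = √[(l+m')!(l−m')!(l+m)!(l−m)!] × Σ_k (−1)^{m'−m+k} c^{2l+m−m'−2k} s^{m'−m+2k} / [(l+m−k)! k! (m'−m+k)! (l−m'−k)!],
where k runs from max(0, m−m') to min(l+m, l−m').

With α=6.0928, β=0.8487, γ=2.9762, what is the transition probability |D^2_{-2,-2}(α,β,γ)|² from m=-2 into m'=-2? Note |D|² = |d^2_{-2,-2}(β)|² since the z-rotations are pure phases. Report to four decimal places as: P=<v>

P=0.4757

Split into d^2_{-2,-2}(β=0.8487) × two z-phases.
With c≡cos(β/2)=0.911307 and s≡sin(β/2)=0.411729, N=[1·24·1·24]^{1/2}=24.000000
k∈{0} keeps every argument non-negative
  k=0: (−1)^0·24.0000/(24)·0.9113^4·0.4117^0 = +0.689696
d^2_{-2,-2}(0.8487) = +0.689696
|D^2_{-2,-2}|² = |d^2_{-2,-2}(β)|² = (+0.689696)² = 0.475681 (the z-rotation phases have unit modulus)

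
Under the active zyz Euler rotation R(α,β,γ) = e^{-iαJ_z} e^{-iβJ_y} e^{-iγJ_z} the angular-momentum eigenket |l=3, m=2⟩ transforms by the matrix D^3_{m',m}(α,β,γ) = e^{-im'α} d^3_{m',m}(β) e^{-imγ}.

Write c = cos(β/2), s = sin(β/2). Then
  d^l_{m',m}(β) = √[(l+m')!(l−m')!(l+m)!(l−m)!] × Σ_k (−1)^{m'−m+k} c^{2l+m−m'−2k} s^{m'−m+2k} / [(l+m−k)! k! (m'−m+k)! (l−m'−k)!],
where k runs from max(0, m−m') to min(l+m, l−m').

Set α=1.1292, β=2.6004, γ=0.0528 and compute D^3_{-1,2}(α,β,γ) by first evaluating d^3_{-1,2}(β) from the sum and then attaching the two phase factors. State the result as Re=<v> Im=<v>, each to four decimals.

Re=-0.3092 Im=-0.5074

Split into d^3_{-1,2}(β=2.6004) × two z-phases.
Half-angle: c=0.267306, s=0.963612. N=√(2·24·120·1)=75.894664
k∈{3,4} keeps every argument non-negative
  k=3: (−1)^0·75.8947/(12)·0.2673^3·0.9636^3 = +0.108084
  k=4: (−1)^1·75.8947/(24)·0.2673^1·0.9636^5 = -0.702294
d^3_{-1,2}(2.6004) = +0.108084 -0.702294 = -0.594210
D = (+0.427383+0.904071i)·(-0.594210)·(+0.994429-0.105404i) = -0.309164-0.507447i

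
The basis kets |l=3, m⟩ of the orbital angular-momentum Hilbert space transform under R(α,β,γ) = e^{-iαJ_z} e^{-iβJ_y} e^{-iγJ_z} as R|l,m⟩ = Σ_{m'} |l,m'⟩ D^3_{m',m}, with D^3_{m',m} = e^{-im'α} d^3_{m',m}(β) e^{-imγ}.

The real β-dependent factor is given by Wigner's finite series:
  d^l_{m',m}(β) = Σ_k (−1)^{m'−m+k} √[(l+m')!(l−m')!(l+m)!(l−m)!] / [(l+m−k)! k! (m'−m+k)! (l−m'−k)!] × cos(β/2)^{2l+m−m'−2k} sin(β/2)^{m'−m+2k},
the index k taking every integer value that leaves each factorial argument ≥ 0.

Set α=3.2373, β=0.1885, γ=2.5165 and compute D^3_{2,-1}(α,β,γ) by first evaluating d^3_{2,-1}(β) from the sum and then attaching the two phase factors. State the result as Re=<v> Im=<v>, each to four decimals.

Re=0.0035 Im=-0.0038

D^3_{2,-1}(3.2373,0.1885,2.5165) = e^{-i·2·3.2373}·d^3_{2,-1}(0.1885)·e^{-i·-1·2.5165}. Compute d first:
Half-angle: c=0.995562, s=0.094111. N=√(120·1·2·24)=75.894664
The bounds max(0,m−m')=0 and min(l+m,l−m')=1 give 2 terms
  k=0: (−1)^3·75.8947/(12)·0.9956^3·0.0941^3 = -0.005202
  k=1: (−1)^4·75.8947/(24)·0.9956^1·0.0941^5 = +0.000023
d^3_{2,-1}(0.1885) = -0.005202 +0.000023 = -0.005179
Phases: e^{-i·(2)·3.2373}=+0.981736-0.190248i, e^{-i·(-1)·2.5165}=-0.810909+0.585172i ⇒ D=+0.003546-0.003774i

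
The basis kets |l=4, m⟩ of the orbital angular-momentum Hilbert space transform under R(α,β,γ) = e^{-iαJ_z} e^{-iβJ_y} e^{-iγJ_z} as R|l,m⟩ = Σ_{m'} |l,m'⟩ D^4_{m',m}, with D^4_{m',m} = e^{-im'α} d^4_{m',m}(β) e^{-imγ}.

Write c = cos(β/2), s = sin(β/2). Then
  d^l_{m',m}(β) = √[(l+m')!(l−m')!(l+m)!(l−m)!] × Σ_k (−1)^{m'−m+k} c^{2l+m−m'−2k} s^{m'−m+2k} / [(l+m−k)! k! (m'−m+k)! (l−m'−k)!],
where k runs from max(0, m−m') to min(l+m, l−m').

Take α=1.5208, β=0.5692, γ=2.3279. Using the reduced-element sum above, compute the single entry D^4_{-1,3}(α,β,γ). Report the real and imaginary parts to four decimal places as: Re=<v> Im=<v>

Re=0.0451 Im=0.0484

First d^4_{-1,3}(β=0.5692), then the phase factors e^{-i(-1)α} and e^{-i(3)γ}:
c=cos(0.5692/2)=0.959774, s=sin(0.5692/2)=0.280774; N=√[6·120·5040·1]=1904.940944
k: max(0,(3)−(-1))=4 … min(4+(3),4−(-1))=5
  k=4: (−1)^0·1904.9409/(144)·0.9598^4·0.2808^4 = +0.069762
  k=5: (−1)^1·1904.9409/(240)·0.9598^2·0.2808^6 = -0.003582
d^4_{-1,3}(0.5692) = +0.069762 -0.003582 = +0.066180
Attach z-rotation phases: D = e^{-i(-1)(1.5208)}·(+0.066180)·e^{-i(3)(2.3279)} = +0.045136+0.048400i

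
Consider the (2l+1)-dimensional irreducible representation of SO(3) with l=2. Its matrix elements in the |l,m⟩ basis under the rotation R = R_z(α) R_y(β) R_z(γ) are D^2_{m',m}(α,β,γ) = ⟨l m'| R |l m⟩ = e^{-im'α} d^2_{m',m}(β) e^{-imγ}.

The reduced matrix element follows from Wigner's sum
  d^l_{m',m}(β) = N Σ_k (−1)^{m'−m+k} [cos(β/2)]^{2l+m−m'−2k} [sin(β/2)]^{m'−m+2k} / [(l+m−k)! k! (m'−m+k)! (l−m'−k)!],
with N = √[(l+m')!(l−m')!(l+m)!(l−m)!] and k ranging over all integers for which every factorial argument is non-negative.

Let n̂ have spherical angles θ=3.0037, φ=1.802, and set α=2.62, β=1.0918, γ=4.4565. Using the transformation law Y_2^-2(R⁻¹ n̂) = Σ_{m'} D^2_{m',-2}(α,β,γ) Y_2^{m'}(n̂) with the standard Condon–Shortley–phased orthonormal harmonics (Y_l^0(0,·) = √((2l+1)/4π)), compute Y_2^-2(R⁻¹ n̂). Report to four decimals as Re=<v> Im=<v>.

Re=-0.3181 Im=0.0967

Need the full column D^2_{m',-2} for m'=−2..2 at α=2.62, β=1.0918, γ=4.4565.
cos(β/2)=0.854660, sin(β/2)=0.519187
d^2_{-2,-2}: single k=0 term ⇒ +0.533549;  D = -0.008447+0.533482i
d^2_{-1,-2}: single k=0 term ⇒ -0.648239;  D = -0.331850+0.556856i
d^2_{0,-2}: single k=0 term ⇒ +0.482293;  D = -0.420500+0.236193i
d^2_{1,-2}: single k=0 term ⇒ -0.239219;  D = -0.239208-0.002348i
d^2_{2,-2}: single k=0 term ⇒ +0.072660;  D = -0.062640-0.036820i
Y_2^{m'}(θ=3.0037,φ=1.802) and Σ D·Y over m':
  (-0.0084+0.5335i)·(-0.0065+0.0033i)  (-0.3319+0.5569i)·(+0.0241+0.1024i)  (-0.4205+0.2362i)·(+0.6129+0.0000i)  (-0.2392-0.0023i)·(-0.0241+0.1024i)  (-0.0626-0.0368i)·(-0.0065-0.0033i)
Y_2^-2(R⁻¹ n̂) = -0.318125+0.096707i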